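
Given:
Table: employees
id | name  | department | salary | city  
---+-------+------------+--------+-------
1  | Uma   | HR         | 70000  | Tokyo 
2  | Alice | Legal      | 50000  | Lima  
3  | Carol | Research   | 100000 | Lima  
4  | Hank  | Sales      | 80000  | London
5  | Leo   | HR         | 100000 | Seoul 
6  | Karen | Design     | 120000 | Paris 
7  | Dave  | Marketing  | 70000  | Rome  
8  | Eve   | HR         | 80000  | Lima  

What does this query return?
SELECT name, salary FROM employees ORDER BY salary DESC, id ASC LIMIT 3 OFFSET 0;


Sort by salary DESC (id ASC tiebreak), then skip 0 and take 3
Rows 1 through 3

3 rows:
Karen, 120000
Carol, 100000
Leo, 100000


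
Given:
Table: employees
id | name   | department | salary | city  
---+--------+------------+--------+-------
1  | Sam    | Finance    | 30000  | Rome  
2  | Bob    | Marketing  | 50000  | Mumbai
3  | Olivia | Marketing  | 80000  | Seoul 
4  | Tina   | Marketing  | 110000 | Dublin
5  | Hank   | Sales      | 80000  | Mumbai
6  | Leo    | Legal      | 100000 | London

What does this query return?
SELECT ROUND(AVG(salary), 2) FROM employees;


SUM(salary) = 450000
COUNT = 6
ROUND(AVG, 2) = ROUND(450000 / 6, 2) = 75000.0

75000.0


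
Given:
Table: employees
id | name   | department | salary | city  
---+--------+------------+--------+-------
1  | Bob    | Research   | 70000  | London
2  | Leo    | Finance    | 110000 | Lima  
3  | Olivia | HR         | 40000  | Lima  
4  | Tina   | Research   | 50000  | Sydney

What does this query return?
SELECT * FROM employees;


SELECT * returns all 4 rows with all columns

4 rows:
1, Bob, Research, 70000, London
2, Leo, Finance, 110000, Lima
3, Olivia, HR, 40000, Lima
4, Tina, Research, 50000, Sydney


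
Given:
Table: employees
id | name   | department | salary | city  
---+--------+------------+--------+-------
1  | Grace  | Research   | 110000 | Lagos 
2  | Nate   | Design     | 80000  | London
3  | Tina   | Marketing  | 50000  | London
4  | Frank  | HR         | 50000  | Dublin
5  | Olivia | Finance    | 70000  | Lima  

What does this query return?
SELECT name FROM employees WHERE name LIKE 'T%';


LIKE 'T%' matches names starting with 'T'
Matching: 1

1 rows:
Tina


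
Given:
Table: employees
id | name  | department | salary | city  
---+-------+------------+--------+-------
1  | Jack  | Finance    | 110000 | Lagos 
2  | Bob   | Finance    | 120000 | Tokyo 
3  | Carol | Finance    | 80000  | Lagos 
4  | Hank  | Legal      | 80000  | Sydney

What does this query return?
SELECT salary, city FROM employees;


Projecting columns: salary, city

4 rows:
110000, Lagos
120000, Tokyo
80000, Lagos
80000, Sydney


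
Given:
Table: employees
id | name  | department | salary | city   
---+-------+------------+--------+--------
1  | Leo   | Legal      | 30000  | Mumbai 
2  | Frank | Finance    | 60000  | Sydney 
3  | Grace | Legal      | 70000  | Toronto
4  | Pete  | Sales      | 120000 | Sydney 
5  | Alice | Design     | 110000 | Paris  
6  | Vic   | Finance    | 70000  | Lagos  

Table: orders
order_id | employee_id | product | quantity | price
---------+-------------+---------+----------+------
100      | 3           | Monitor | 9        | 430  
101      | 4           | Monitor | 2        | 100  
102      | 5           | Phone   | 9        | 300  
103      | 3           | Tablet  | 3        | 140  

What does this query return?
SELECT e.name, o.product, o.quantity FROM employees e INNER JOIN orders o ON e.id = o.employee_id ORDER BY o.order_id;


Joining employees.id = orders.employee_id:
  employee Grace (id=3) -> order Monitor
  employee Pete (id=4) -> order Monitor
  employee Alice (id=5) -> order Phone
  employee Grace (id=3) -> order Tablet


4 rows:
Grace, Monitor, 9
Pete, Monitor, 2
Alice, Phone, 9
Grace, Tablet, 3


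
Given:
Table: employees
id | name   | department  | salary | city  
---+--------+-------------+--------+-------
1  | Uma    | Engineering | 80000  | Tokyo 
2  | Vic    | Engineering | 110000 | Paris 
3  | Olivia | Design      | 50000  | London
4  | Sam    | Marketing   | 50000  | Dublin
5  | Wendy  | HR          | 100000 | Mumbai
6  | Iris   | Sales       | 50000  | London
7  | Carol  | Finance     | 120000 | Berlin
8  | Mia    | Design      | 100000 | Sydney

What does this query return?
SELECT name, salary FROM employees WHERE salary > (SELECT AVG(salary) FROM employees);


Subquery: AVG(salary) = 82500.0
Filtering: salary > 82500.0
  Vic (110000) -> MATCH
  Wendy (100000) -> MATCH
  Carol (120000) -> MATCH
  Mia (100000) -> MATCH


4 rows:
Vic, 110000
Wendy, 100000
Carol, 120000
Mia, 100000


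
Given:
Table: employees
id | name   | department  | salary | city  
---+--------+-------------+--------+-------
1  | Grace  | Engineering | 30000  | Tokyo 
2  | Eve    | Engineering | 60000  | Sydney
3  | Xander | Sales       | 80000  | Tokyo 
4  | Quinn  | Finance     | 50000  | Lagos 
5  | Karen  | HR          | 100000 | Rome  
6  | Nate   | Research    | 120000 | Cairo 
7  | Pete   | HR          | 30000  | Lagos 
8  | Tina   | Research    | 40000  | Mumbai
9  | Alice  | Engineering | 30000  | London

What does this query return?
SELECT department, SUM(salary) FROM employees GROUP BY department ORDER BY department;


Summing salary within each department:
  Engineering: 30000 + 60000 + 30000 = 120000
  Finance: 50000 = 50000
  HR: 100000 + 30000 = 130000
  Research: 120000 + 40000 = 160000
  Sales: 80000 = 80000


5 groups:
Engineering, 120000
Finance, 50000
HR, 130000
Research, 160000
Sales, 80000


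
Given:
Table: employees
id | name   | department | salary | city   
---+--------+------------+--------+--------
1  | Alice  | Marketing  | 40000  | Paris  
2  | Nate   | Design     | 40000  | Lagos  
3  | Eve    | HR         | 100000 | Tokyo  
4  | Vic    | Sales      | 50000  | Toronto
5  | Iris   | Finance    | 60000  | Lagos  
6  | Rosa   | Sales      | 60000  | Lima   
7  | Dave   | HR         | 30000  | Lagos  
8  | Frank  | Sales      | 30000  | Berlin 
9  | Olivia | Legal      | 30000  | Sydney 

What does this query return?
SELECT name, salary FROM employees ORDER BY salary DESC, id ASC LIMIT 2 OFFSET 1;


Sort by salary DESC (id ASC tiebreak), then skip 1 and take 2
Rows 2 through 3

2 rows:
Iris, 60000
Rosa, 60000


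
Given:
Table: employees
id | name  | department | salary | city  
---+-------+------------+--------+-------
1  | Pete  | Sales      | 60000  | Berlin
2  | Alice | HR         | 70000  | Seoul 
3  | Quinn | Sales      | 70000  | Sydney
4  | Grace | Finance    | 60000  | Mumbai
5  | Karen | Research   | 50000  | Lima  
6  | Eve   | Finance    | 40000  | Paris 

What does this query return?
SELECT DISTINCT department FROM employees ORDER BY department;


All 'department' values (row order): Sales, HR, Sales, Finance, Research, Finance
Removing duplicates leaves 4 unique value(s).

4 values:
Finance
HR
Research
Sales


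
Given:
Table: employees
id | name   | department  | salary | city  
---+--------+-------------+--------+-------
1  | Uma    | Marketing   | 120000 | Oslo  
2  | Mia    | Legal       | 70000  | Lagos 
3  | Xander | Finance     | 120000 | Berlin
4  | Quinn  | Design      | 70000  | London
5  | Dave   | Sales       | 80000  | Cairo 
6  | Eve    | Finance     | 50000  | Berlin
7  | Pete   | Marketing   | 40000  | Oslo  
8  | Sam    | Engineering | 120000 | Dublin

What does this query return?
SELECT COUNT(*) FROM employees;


COUNT(*) counts all rows

8


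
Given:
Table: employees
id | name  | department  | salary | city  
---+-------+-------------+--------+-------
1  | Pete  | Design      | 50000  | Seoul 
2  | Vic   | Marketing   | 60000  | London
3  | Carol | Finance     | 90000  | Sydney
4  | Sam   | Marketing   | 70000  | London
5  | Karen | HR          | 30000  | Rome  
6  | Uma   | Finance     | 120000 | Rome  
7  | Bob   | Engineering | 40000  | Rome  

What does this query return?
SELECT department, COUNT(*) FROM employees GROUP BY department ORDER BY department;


Assigning each row to its department group:
  Pete -> Design
  Vic -> Marketing
  Carol -> Finance
  Sam -> Marketing
  Karen -> HR
  Uma -> Finance
  Bob -> Engineering


5 groups:
Design, 1
Engineering, 1
Finance, 2
HR, 1
Marketing, 2


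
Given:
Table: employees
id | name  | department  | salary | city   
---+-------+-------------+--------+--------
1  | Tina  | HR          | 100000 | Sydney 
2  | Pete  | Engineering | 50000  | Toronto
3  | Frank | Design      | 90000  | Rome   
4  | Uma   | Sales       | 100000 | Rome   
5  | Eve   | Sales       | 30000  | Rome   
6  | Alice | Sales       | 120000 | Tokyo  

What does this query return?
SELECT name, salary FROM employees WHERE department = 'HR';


Filtering: department = 'HR'
Matching rows: 1

1 rows:
Tina, 100000


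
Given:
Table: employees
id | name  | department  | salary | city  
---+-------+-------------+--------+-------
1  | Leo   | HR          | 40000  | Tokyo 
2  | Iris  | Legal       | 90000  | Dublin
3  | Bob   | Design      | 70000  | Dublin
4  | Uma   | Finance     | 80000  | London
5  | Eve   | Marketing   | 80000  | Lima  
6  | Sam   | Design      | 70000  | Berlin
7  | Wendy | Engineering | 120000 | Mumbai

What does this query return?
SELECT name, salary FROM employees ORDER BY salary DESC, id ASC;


Sorting by salary DESC, then id ASC for ties

7 rows:
Wendy, 120000
Iris, 90000
Uma, 80000
Eve, 80000
Bob, 70000
Sam, 70000
Leo, 40000


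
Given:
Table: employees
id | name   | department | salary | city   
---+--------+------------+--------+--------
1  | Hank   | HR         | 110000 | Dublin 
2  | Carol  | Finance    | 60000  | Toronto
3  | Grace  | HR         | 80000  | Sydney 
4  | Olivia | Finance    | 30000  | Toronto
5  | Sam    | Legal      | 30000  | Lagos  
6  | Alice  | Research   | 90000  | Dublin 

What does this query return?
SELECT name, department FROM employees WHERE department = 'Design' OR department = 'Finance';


Filtering: department = 'Design' OR 'Finance'
Matching: 2 rows

2 rows:
Carol, Finance
Olivia, Finance


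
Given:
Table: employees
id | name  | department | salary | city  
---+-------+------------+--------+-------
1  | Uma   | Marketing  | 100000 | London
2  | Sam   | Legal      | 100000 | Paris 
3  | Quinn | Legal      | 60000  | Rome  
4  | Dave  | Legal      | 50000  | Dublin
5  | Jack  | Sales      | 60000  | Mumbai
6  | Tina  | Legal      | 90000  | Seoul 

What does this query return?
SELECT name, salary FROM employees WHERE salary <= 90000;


Filtering: salary <= 90000
Matching: 4 rows

4 rows:
Quinn, 60000
Dave, 50000
Jack, 60000
Tina, 90000


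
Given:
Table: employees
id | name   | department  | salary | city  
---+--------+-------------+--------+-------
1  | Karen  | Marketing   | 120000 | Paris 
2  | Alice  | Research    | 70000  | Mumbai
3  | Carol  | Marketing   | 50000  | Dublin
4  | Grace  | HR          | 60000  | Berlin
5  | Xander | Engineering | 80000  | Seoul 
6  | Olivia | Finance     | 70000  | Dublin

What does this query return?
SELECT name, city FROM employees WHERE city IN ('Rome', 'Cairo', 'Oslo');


Filtering: city IN ('Rome', 'Cairo', 'Oslo')
Matching: 0 rows

Empty result set (0 rows)


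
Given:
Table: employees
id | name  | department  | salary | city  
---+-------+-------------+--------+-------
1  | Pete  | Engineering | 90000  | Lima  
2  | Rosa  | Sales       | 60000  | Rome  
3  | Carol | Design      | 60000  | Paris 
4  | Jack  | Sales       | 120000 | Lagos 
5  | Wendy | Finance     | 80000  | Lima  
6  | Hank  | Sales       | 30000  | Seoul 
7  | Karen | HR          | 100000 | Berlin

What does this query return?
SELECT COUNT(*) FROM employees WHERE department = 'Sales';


Counting rows where department = 'Sales'
  Rosa -> MATCH
  Jack -> MATCH
  Hank -> MATCH


3


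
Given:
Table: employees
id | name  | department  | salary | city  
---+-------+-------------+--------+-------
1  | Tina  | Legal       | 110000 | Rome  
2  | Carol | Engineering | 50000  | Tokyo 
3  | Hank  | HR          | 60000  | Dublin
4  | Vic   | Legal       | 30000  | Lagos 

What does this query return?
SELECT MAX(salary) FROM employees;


Salaries: 110000, 50000, 60000, 30000
MAX = 110000

110000


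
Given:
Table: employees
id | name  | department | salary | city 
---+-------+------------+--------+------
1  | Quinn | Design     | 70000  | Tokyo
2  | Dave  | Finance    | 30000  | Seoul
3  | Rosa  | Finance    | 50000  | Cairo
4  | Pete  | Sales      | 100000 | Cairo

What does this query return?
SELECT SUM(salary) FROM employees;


SUM(salary) = 70000 + 30000 + 50000 + 100000 = 250000

250000


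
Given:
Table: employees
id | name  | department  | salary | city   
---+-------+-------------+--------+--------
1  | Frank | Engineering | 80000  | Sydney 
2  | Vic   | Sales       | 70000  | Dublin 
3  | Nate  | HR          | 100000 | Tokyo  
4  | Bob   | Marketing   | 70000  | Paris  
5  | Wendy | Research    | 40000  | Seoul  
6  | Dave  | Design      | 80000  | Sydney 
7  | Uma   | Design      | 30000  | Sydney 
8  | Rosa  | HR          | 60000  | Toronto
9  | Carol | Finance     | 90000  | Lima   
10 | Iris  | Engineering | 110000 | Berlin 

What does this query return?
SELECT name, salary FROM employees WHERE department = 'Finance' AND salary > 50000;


Filtering: department = 'Finance' AND salary > 50000
Matching: 1 rows

1 rows:
Carol, 90000


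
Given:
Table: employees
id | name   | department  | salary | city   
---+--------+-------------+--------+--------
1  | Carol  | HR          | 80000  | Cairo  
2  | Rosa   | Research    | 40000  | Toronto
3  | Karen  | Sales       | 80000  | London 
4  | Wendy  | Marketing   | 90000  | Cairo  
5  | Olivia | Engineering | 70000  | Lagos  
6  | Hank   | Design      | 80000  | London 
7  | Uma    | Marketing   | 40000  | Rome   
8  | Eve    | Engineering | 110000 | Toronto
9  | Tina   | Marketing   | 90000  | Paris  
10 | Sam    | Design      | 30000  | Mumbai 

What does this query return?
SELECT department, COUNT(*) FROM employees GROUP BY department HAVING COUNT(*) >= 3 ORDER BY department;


Groups with count >= 3:
  Marketing: 3 -> PASS
  Design: 2 -> filtered out
  Engineering: 2 -> filtered out
  HR: 1 -> filtered out
  Research: 1 -> filtered out
  Sales: 1 -> filtered out


1 groups:
Marketing, 3


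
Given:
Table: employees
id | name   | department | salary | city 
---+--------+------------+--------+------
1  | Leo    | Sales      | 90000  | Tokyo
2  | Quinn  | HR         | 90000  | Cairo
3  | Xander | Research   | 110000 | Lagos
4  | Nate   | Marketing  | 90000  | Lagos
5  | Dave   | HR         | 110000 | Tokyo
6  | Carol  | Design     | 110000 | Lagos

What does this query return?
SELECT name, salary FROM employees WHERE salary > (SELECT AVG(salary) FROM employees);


Subquery: AVG(salary) = 100000.0
Filtering: salary > 100000.0
  Xander (110000) -> MATCH
  Dave (110000) -> MATCH
  Carol (110000) -> MATCH


3 rows:
Xander, 110000
Dave, 110000
Carol, 110000


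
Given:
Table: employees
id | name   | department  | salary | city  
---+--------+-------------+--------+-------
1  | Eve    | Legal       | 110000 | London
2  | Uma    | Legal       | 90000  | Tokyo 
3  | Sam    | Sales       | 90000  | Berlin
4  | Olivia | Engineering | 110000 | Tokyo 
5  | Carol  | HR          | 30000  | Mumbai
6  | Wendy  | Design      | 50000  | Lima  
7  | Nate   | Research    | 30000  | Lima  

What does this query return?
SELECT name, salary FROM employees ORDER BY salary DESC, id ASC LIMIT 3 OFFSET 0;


Sort by salary DESC (id ASC tiebreak), then skip 0 and take 3
Rows 1 through 3

3 rows:
Eve, 110000
Olivia, 110000
Uma, 90000


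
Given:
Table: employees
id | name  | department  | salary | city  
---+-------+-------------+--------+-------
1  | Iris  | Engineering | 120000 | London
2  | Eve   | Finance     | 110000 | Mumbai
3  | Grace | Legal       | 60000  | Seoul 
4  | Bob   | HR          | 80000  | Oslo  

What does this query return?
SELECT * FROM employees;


SELECT * returns all 4 rows with all columns

4 rows:
1, Iris, Engineering, 120000, London
2, Eve, Finance, 110000, Mumbai
3, Grace, Legal, 60000, Seoul
4, Bob, HR, 80000, Oslo


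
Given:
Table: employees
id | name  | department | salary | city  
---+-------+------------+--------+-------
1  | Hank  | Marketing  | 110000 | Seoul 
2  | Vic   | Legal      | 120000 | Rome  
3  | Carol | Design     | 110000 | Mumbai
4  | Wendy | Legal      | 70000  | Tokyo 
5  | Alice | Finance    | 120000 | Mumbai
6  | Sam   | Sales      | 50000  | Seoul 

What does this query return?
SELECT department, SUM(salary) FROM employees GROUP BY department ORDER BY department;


Summing salary within each department:
  Design: 110000 = 110000
  Finance: 120000 = 120000
  Legal: 120000 + 70000 = 190000
  Marketing: 110000 = 110000
  Sales: 50000 = 50000


5 groups:
Design, 110000
Finance, 120000
Legal, 190000
Marketing, 110000
Sales, 50000


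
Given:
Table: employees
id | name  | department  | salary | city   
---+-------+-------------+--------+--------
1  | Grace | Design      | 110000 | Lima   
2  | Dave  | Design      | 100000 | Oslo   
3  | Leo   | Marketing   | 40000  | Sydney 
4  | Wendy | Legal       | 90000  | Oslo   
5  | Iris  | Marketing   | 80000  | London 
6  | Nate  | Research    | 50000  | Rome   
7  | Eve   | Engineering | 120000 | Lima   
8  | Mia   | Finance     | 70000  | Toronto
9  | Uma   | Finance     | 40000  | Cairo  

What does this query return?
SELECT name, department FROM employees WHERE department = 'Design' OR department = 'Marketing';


Filtering: department = 'Design' OR 'Marketing'
Matching: 4 rows

4 rows:
Grace, Design
Dave, Design
Leo, Marketing
Iris, Marketing


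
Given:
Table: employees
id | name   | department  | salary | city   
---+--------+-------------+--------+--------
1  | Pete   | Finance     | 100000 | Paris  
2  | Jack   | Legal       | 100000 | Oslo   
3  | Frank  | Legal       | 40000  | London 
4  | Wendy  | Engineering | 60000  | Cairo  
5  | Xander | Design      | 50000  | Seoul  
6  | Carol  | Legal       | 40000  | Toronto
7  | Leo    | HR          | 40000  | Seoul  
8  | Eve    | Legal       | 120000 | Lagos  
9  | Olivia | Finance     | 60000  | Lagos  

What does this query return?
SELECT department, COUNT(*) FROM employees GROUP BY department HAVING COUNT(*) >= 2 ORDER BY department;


Groups with count >= 2:
  Finance: 2 -> PASS
  Legal: 4 -> PASS
  Design: 1 -> filtered out
  Engineering: 1 -> filtered out
  HR: 1 -> filtered out


2 groups:
Finance, 2
Legal, 4


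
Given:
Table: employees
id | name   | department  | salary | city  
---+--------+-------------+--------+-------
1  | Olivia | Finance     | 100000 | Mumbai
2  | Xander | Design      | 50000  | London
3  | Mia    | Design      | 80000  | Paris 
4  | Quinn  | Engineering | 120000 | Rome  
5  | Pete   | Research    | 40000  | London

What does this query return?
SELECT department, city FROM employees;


Projecting columns: department, city

5 rows:
Finance, Mumbai
Design, London
Design, Paris
Engineering, Rome
Research, London


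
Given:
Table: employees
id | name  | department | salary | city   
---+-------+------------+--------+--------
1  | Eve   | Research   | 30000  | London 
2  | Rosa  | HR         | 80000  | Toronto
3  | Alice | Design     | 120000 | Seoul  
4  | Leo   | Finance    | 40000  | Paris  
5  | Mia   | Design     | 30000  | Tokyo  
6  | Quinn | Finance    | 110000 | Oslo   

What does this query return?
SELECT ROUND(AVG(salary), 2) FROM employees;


SUM(salary) = 410000
COUNT = 6
ROUND(AVG, 2) = ROUND(410000 / 6, 2) = 68333.33

68333.33


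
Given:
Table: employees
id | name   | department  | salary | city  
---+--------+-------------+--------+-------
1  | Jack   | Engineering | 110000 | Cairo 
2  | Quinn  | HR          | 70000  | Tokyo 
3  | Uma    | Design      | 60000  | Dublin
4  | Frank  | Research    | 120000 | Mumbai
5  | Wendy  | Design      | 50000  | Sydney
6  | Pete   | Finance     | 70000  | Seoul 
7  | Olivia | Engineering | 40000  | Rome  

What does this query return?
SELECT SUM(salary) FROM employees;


SUM(salary) = 110000 + 70000 + 60000 + 120000 + 50000 + 70000 + 40000 = 520000

520000


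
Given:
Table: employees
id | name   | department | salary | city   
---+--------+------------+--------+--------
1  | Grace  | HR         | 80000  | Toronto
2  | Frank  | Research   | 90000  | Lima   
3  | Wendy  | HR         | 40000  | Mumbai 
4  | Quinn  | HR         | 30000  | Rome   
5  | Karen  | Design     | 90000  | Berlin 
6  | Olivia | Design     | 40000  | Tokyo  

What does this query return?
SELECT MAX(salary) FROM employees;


Salaries: 80000, 90000, 40000, 30000, 90000, 40000
MAX = 90000

90000


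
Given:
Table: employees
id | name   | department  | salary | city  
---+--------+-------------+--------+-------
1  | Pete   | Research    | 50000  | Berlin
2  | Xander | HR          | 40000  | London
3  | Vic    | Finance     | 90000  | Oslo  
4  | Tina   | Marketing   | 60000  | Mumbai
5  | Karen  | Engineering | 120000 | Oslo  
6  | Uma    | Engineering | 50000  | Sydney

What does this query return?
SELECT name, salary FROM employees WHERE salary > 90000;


Filtering: salary > 90000
Matching: 1 rows

1 rows:
Karen, 120000


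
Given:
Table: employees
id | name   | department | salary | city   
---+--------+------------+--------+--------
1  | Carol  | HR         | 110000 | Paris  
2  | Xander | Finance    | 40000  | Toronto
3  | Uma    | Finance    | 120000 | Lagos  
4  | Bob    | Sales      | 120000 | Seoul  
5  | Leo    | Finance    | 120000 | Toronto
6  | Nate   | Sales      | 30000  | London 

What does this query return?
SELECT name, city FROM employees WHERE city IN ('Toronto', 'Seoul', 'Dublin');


Filtering: city IN ('Toronto', 'Seoul', 'Dublin')
Matching: 3 rows

3 rows:
Xander, Toronto
Bob, Seoul
Leo, Toronto


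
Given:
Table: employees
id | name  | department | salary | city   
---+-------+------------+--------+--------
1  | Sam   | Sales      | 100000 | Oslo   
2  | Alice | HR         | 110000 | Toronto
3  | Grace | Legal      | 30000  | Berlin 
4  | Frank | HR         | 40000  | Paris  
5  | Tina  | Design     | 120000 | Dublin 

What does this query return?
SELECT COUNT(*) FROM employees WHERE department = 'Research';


Counting rows where department = 'Research'


0


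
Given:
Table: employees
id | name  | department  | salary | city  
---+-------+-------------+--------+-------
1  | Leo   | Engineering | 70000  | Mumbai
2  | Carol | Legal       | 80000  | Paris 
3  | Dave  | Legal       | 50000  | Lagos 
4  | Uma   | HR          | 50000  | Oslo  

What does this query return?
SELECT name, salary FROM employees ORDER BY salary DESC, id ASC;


Sorting by salary DESC, then id ASC for ties

4 rows:
Carol, 80000
Leo, 70000
Dave, 50000
Uma, 50000


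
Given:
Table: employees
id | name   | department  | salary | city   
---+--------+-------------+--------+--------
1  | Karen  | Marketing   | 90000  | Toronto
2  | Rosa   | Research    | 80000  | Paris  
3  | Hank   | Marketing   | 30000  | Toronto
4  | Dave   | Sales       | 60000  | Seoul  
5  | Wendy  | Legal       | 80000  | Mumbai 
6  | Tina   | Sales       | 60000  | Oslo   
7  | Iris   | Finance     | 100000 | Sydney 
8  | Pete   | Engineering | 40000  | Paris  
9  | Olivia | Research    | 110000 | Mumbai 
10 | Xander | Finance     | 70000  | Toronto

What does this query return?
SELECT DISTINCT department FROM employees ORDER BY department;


All 'department' values (row order): Marketing, Research, Marketing, Sales, Legal, Sales, Finance, Engineering, Research, Finance
Removing duplicates leaves 6 unique value(s).

6 values:
Engineering
Finance
Legal
Marketing
Research
Sales


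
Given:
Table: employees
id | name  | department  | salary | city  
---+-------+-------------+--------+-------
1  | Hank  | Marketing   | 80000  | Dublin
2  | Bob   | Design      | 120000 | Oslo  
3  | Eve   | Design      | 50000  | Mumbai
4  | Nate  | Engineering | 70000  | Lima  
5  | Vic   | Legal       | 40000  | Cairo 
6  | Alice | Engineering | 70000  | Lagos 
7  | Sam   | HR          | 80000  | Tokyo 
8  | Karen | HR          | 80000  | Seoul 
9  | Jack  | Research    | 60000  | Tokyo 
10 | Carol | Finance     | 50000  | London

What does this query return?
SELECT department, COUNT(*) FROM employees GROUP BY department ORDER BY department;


Assigning each row to its department group:
  Hank -> Marketing
  Bob -> Design
  Eve -> Design
  Nate -> Engineering
  Vic -> Legal
  Alice -> Engineering
  Sam -> HR
  Karen -> HR
  Jack -> Research
  Carol -> Finance


7 groups:
Design, 2
Engineering, 2
Finance, 1
HR, 2
Legal, 1
Marketing, 1
Research, 1


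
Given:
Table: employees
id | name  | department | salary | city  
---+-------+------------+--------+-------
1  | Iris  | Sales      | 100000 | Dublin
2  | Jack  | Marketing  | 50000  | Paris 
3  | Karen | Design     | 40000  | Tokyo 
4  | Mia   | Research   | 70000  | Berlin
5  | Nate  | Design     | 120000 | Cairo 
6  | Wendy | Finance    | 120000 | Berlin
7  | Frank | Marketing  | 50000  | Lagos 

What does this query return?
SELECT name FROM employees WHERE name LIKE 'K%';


LIKE 'K%' matches names starting with 'K'
Matching: 1

1 rows:
Karen


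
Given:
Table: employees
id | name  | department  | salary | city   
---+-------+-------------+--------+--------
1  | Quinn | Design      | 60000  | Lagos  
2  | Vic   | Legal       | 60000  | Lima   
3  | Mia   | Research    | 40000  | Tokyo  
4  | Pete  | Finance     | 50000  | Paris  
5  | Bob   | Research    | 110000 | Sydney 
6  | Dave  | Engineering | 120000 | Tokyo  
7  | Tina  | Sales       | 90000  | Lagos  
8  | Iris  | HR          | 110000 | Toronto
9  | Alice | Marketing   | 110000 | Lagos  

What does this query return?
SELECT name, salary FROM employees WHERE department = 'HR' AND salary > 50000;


Filtering: department = 'HR' AND salary > 50000
Matching: 1 rows

1 rows:
Iris, 110000


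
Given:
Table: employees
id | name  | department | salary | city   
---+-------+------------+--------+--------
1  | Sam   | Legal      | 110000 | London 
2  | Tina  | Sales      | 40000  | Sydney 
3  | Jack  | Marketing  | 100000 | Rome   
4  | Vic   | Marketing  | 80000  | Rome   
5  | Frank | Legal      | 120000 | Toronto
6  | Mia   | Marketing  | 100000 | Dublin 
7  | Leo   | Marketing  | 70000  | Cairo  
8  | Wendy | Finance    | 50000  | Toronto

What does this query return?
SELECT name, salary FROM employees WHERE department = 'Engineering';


Filtering: department = 'Engineering'
Matching rows: 0

Empty result set (0 rows)


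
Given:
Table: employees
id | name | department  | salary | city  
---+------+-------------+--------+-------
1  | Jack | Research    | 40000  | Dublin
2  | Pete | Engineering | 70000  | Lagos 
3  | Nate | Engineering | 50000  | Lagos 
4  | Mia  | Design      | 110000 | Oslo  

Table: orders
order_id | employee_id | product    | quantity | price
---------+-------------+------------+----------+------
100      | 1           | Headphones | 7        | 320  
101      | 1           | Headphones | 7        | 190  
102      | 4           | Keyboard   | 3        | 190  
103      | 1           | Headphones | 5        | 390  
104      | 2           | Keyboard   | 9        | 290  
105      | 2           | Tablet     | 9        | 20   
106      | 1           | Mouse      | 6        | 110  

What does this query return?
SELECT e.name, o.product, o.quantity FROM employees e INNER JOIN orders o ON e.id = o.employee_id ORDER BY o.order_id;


Joining employees.id = orders.employee_id:
  employee Jack (id=1) -> order Headphones
  employee Jack (id=1) -> order Headphones
  employee Mia (id=4) -> order Keyboard
  employee Jack (id=1) -> order Headphones
  employee Pete (id=2) -> order Keyboard
  employee Pete (id=2) -> order Tablet
  employee Jack (id=1) -> order Mouse


7 rows:
Jack, Headphones, 7
Jack, Headphones, 7
Mia, Keyboard, 3
Jack, Headphones, 5
Pete, Keyboard, 9
Pete, Tablet, 9
Jack, Mouse, 6


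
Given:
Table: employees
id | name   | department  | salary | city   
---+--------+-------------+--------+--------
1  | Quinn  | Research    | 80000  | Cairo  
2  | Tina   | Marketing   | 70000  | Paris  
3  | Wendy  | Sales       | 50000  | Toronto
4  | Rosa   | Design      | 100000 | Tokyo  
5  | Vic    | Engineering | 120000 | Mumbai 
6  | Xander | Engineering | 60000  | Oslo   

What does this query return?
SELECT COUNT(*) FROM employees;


COUNT(*) counts all rows

6


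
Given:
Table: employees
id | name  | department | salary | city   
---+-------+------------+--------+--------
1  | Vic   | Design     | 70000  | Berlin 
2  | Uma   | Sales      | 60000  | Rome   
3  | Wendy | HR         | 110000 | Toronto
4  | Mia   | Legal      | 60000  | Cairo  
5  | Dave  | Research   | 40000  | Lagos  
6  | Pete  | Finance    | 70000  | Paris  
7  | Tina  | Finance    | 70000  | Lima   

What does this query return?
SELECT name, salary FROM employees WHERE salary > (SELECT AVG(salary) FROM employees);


Subquery: AVG(salary) = 68571.43
Filtering: salary > 68571.43
  Vic (70000) -> MATCH
  Wendy (110000) -> MATCH
  Pete (70000) -> MATCH
  Tina (70000) -> MATCH


4 rows:
Vic, 70000
Wendy, 110000
Pete, 70000
Tina, 70000


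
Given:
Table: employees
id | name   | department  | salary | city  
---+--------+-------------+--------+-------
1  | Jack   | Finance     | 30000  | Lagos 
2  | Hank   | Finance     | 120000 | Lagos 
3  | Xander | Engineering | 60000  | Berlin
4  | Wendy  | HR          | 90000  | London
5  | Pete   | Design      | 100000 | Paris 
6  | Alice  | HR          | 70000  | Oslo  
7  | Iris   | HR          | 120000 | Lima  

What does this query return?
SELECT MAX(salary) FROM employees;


Salaries: 30000, 120000, 60000, 90000, 100000, 70000, 120000
MAX = 120000

120000


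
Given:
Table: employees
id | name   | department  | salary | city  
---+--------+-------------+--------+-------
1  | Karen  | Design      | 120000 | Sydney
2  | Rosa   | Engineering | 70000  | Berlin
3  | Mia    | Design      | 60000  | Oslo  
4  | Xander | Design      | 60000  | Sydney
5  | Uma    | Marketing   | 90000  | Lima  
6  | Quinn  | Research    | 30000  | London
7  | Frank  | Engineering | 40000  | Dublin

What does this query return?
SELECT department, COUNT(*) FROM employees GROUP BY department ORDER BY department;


Assigning each row to its department group:
  Karen -> Design
  Rosa -> Engineering
  Mia -> Design
  Xander -> Design
  Uma -> Marketing
  Quinn -> Research
  Frank -> Engineering


4 groups:
Design, 3
Engineering, 2
Marketing, 1
Research, 1


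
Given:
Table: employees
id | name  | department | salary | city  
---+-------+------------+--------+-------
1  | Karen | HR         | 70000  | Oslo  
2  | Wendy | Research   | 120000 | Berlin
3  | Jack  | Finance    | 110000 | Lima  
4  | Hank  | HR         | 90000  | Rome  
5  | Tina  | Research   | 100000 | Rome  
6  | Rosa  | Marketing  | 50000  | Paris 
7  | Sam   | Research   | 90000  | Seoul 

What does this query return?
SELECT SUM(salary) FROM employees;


SUM(salary) = 70000 + 120000 + 110000 + 90000 + 100000 + 50000 + 90000 = 630000

630000


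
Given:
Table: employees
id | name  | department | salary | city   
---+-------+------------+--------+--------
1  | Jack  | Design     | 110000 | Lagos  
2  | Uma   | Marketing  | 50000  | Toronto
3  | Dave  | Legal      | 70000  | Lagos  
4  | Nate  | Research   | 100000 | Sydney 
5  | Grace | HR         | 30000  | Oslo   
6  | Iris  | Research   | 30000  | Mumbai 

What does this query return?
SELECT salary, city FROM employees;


Projecting columns: salary, city

6 rows:
110000, Lagos
50000, Toronto
70000, Lagos
100000, Sydney
30000, Oslo
30000, Mumbai


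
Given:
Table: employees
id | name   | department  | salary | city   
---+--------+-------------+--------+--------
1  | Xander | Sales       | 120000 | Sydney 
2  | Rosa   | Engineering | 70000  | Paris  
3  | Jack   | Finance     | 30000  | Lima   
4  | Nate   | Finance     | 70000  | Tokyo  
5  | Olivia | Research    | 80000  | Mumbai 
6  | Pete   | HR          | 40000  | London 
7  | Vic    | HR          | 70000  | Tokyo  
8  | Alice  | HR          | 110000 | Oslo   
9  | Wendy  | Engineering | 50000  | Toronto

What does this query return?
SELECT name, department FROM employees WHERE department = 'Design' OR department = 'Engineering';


Filtering: department = 'Design' OR 'Engineering'
Matching: 2 rows

2 rows:
Rosa, Engineering
Wendy, Engineering


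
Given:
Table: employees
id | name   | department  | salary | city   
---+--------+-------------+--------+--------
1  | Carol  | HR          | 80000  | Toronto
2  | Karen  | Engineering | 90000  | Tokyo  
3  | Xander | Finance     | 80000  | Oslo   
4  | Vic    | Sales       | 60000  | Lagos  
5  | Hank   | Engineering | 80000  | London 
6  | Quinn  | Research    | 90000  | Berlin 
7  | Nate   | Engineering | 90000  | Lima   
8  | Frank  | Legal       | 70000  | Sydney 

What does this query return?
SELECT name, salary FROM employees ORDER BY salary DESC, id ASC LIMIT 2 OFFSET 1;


Sort by salary DESC (id ASC tiebreak), then skip 1 and take 2
Rows 2 through 3

2 rows:
Quinn, 90000
Nate, 90000


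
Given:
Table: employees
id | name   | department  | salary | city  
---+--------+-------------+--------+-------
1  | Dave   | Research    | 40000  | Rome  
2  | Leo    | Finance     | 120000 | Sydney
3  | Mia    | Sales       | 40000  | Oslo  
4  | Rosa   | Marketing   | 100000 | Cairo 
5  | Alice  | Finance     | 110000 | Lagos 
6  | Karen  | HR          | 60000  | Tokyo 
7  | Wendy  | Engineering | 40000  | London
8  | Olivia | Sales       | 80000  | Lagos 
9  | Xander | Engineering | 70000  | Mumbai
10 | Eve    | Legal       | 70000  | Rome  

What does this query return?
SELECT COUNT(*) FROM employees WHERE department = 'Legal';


Counting rows where department = 'Legal'
  Eve -> MATCH


1


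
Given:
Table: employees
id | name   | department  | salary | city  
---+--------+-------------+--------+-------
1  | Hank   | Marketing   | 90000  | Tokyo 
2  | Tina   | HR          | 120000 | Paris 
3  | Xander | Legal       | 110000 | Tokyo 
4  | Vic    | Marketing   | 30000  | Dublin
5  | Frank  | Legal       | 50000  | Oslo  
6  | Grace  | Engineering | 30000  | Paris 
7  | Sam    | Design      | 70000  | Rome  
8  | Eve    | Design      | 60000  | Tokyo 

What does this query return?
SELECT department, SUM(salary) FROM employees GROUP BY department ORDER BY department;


Summing salary within each department:
  Design: 70000 + 60000 = 130000
  Engineering: 30000 = 30000
  HR: 120000 = 120000
  Legal: 110000 + 50000 = 160000
  Marketing: 90000 + 30000 = 120000


5 groups:
Design, 130000
Engineering, 30000
HR, 120000
Legal, 160000
Marketing, 120000


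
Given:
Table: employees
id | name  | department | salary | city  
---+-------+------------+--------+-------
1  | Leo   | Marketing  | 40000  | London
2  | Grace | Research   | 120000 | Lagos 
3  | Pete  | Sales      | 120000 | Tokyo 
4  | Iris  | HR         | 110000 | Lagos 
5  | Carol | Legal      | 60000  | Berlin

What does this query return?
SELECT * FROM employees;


SELECT * returns all 5 rows with all columns

5 rows:
1, Leo, Marketing, 40000, London
2, Grace, Research, 120000, Lagos
3, Pete, Sales, 120000, Tokyo
4, Iris, HR, 110000, Lagos
5, Carol, Legal, 60000, Berlin


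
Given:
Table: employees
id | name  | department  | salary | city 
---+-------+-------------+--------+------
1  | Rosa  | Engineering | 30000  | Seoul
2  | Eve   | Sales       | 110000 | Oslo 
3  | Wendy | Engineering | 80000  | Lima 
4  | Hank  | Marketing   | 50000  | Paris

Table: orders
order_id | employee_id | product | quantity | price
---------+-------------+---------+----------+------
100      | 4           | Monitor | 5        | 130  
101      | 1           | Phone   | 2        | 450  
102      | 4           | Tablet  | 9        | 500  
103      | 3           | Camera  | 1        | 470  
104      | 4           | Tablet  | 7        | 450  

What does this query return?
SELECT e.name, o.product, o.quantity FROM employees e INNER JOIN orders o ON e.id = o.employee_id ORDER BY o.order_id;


Joining employees.id = orders.employee_id:
  employee Hank (id=4) -> order Monitor
  employee Rosa (id=1) -> order Phone
  employee Hank (id=4) -> order Tablet
  employee Wendy (id=3) -> order Camera
  employee Hank (id=4) -> order Tablet


5 rows:
Hank, Monitor, 5
Rosa, Phone, 2
Hank, Tablet, 9
Wendy, Camera, 1
Hank, Tablet, 7


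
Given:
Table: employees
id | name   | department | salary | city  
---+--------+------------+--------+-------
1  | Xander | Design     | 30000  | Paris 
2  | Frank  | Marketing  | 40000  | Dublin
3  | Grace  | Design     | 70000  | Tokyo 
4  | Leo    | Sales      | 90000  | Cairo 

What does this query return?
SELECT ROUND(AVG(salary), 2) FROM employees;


SUM(salary) = 230000
COUNT = 4
ROUND(AVG, 2) = ROUND(230000 / 4, 2) = 57500.0

57500.0


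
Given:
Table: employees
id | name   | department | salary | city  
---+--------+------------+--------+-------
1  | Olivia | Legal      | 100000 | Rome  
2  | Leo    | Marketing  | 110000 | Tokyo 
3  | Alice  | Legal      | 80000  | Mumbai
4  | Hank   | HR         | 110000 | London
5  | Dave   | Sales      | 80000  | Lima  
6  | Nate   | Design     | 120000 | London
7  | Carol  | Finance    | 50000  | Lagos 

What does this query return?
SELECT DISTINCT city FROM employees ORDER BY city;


All 'city' values (row order): Rome, Tokyo, Mumbai, London, Lima, London, Lagos
Removing duplicates leaves 6 unique value(s).

6 values:
Lagos
Lima
London
Mumbai
Rome
Tokyo


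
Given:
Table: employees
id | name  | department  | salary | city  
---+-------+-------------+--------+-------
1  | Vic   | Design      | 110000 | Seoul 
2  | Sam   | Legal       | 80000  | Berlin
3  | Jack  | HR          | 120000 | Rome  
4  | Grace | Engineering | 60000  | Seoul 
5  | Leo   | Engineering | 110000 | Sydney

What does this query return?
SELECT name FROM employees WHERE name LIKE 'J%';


LIKE 'J%' matches names starting with 'J'
Matching: 1

1 rows:
Jack


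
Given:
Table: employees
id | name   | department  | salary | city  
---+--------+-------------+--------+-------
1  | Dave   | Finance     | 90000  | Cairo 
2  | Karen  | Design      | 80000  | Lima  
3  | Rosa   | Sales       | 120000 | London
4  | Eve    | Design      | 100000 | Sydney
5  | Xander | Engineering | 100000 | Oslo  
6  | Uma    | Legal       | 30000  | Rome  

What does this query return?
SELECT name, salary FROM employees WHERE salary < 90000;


Filtering: salary < 90000
Matching: 2 rows

2 rows:
Karen, 80000
Uma, 30000


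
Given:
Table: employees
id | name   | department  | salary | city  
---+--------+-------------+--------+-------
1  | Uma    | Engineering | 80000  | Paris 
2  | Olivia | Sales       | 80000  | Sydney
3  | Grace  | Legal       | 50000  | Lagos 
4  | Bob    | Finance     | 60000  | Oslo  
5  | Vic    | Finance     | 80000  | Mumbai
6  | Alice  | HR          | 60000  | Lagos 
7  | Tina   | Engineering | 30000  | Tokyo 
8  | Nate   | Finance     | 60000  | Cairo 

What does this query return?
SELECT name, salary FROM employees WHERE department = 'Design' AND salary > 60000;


Filtering: department = 'Design' AND salary > 60000
Matching: 0 rows

Empty result set (0 rows)


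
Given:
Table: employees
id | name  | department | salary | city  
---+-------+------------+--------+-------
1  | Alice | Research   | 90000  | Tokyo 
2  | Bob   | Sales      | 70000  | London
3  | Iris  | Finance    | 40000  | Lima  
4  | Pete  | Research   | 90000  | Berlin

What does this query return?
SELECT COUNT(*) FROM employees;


COUNT(*) counts all rows

4


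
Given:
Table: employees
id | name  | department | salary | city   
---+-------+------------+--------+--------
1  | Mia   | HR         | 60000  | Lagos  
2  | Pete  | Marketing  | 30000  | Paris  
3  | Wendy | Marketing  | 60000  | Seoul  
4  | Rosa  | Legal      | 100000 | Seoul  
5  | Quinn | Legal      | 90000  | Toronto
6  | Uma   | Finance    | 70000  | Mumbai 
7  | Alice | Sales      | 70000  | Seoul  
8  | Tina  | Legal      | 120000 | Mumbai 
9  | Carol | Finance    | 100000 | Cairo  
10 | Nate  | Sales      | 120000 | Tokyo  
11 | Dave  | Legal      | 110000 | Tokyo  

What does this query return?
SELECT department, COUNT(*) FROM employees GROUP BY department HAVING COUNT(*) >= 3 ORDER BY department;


Groups with count >= 3:
  Legal: 4 -> PASS
  Finance: 2 -> filtered out
  HR: 1 -> filtered out
  Marketing: 2 -> filtered out
  Sales: 2 -> filtered out


1 groups:
Legal, 4
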